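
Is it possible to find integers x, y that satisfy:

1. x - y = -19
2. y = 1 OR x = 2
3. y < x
No

A contradictory subset is {x - y = -19, y < x}. No integer assignment can satisfy these jointly:

  - x - y = -19: is a linear equation tying the variables together
  - y < x: bounds one variable relative to another variable

From the equation, x − y = -19, i.e. x − y = -19; but x > y requires x − y ≥ 1. Contradiction.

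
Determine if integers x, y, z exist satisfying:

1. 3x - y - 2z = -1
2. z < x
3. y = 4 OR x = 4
Yes

Take x = 4, y = 7, z = 3. Substituting into each constraint:
  (1) 3(4) + (-7) - 2(3) = -1 ✓
  (2) 3 < 4 ✓
  (3) x = 4, target 4 ✓ (second branch holds)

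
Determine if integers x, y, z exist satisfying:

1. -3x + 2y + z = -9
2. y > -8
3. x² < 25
Yes

Take x = 1, y = -3, z = 0. Substituting into each constraint:
  (1) -3(1) + 2(-3) + 0 = -9 ✓
  (2) -3 > -8 ✓
  (3) x² = (1)² = 1, and 1 < 25 ✓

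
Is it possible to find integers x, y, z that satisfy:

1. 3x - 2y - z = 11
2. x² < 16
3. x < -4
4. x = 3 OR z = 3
No

A contradictory subset is {x² < 16, x < -4}. No integer assignment can satisfy these jointly:

  - x² < 16: restricts x to |x| ≤ 3
  - x < -4: bounds one variable relative to a constant

Direct contradiction: the bounds on x require x ≥ -3 and x ≤ -5 simultaneously, which is empty.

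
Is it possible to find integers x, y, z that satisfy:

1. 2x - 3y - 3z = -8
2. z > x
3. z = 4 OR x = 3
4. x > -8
Yes

Take x = 2, y = 0, z = 4. Substituting into each constraint:
  (1) 2(2) - 3(0) - 3(4) = -8 ✓
  (2) 4 > 2 ✓
  (3) z = 4, target 4 ✓ (first branch holds)
  (4) 2 > -8 ✓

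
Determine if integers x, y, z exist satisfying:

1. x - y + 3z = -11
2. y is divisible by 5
Yes

Take x = 1, y = 0, z = -4. Substituting into each constraint:
  (1) 1 + 0 + 3(-4) = -11 ✓
  (2) 0 = 5 × 0, remainder 0 ✓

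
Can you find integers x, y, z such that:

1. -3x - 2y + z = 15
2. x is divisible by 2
Yes

Take x = 0, y = -7, z = 1. Substituting into each constraint:
  (1) -3(0) - 2(-7) + 1 = 15 ✓
  (2) 0 = 2 × 0, remainder 0 ✓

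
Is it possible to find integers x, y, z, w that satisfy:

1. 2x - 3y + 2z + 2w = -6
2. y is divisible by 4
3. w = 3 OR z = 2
Yes

Take x = -6, y = 0, z = 0, w = 3. Substituting into each constraint:
  (1) 2(-6) - 3(0) + 2(0) + 2(3) = -6 ✓
  (2) 0 = 4 × 0, remainder 0 ✓
  (3) w = 3, target 3 ✓ (first branch holds)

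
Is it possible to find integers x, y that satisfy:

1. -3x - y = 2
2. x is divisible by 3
Yes

Take x = 0, y = -2. Substituting into each constraint:
  (1) -3(0) + 2 = 2 ✓
  (2) 0 = 3 × 0, remainder 0 ✓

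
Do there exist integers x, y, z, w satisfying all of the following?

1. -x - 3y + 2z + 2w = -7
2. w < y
Yes

Take x = 1, y = 0, z = -2, w = -1. Substituting into each constraint:
  (1) (-1) - 3(0) + 2(-2) + 2(-1) = -7 ✓
  (2) -1 < 0 ✓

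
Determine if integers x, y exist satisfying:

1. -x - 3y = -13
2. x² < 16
Yes

Take x = -2, y = 5. Substituting into each constraint:
  (1) 2 - 3(5) = -13 ✓
  (2) x² = (-2)² = 4, and 4 < 16 ✓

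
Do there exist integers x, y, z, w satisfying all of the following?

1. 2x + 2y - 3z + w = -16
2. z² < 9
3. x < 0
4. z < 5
Yes

Take x = -2, y = 0, z = 0, w = -12. Substituting into each constraint:
  (1) 2(-2) + 2(0) - 3(0) + (-12) = -16 ✓
  (2) z² = (0)² = 0, and 0 < 9 ✓
  (3) -2 < 0 ✓
  (4) 0 < 5 ✓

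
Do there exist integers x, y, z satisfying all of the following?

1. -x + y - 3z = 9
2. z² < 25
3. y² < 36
Yes

Take x = 0, y = 0, z = -3. Substituting into each constraint:
  (1) 0 + 0 - 3(-3) = 9 ✓
  (2) z² = (-3)² = 9, and 9 < 25 ✓
  (3) y² = (0)² = 0, and 0 < 36 ✓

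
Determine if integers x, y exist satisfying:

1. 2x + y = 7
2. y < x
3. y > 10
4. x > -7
No

A contradictory subset is {2x + y = 7, y < x, y > 10}. No integer assignment can satisfy these jointly:

  - 2x + y = 7: is a linear equation tying the variables together
  - y < x: bounds one variable relative to another variable
  - y > 10: bounds one variable relative to a constant

Propagating the comparison: x > y and y ≥ 11 give x ≥ 12. Range argument: with x ∈ [12, ∞], y ∈ [11, ∞], the left side of the equation is at least 35, but the right side is 7 < 35. No integer solution exists.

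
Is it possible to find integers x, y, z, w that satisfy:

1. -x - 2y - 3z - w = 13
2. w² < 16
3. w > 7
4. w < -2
No

A contradictory subset is {w > 7, w < -2}. No integer assignment can satisfy these jointly:

  - w > 7: bounds one variable relative to a constant
  - w < -2: bounds one variable relative to a constant

Direct contradiction: the bounds on w require w ≥ 8 and w ≤ -3 simultaneously, which is empty.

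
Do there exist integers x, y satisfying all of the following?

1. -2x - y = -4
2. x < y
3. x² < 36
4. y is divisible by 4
Yes

Take x = 0, y = 4. Substituting into each constraint:
  (1) -2(0) + (-4) = -4 ✓
  (2) 0 < 4 ✓
  (3) x² = (0)² = 0, and 0 < 36 ✓
  (4) 4 = 4 × 1, remainder 0 ✓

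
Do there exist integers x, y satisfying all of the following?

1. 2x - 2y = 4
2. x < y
No

The full constraint system is jointly infeasible over the integers. Each constraint and what it forces:

  - 2x - 2y = 4: is a linear equation tying the variables together
  - x < y: bounds one variable relative to another variable

From the equation, x − y = 2, i.e. y − x = -2; but y > x requires y − x ≥ 1. Contradiction.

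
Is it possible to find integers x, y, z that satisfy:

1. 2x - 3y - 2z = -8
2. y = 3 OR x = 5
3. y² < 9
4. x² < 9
No

A contradictory subset is {y = 3 OR x = 5, y² < 9, x² < 9}. No integer assignment can satisfy these jointly:

  - y = 3 OR x = 5: forces a choice: either y = 3 or x = 5
  - y² < 9: restricts y to |y| ≤ 2
  - x² < 9: restricts x to |x| ≤ 2

Split on the disjunction (y = 3 OR x = 5):
  • If y = 3: this contradicts y² < 9, which requires |y| ≤ 2.
  • If x = 5: this contradicts x² < 9, which requires |x| ≤ 2.
Both branches are infeasible, so the system has no integer solution.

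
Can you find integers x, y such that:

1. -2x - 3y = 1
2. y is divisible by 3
Yes

Take x = 4, y = -3. Substituting into each constraint:
  (1) -2(4) - 3(-3) = 1 ✓
  (2) -3 = 3 × -1, remainder 0 ✓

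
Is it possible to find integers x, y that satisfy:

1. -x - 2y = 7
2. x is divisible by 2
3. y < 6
No

A contradictory subset is {-x - 2y = 7, x is divisible by 2}. No integer assignment can satisfy these jointly:

  - -x - 2y = 7: is a linear equation tying the variables together
  - x is divisible by 2: restricts x to multiples of 2

Modular obstruction: writing x = 2x', every remaining term of the linear equation is divisible by 2, so the left side is ≡ 0 (mod 2); but the right side 7 ≡ 1 (mod 2). No integers can satisfy it.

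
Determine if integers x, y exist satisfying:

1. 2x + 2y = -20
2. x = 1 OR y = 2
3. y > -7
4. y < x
No

The full constraint system is jointly infeasible over the integers. Each constraint and what it forces:

  - 2x + 2y = -20: is a linear equation tying the variables together
  - x = 1 OR y = 2: forces a choice: either x = 1 or y = 2
  - y > -7: bounds one variable relative to a constant
  - y < x: bounds one variable relative to another variable

Split on the disjunction (x = 1 OR y = 2):
  • If x = 1: the equation forces y = -11, which contradicts the bound y ≥ -6.
  • If y = 2: the equation forces x = -12, giving (y, x) = (2, -12), which violates x > y.
Both branches are infeasible, so the system has no integer solution.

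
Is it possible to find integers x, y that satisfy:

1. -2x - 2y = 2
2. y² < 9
Yes

Take x = 0, y = -1. Substituting into each constraint:
  (1) -2(0) - 2(-1) = 2 ✓
  (2) y² = (-1)² = 1, and 1 < 9 ✓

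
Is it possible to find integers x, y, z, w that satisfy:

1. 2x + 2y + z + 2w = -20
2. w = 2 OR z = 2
Yes

Take x = -12, y = 0, z = 0, w = 2. Substituting into each constraint:
  (1) 2(-12) + 2(0) + 0 + 2(2) = -20 ✓
  (2) w = 2, target 2 ✓ (first branch holds)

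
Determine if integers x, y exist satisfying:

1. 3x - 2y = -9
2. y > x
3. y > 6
Yes

Take x = 3, y = 9. Substituting into each constraint:
  (1) 3(3) - 2(9) = -9 ✓
  (2) 9 > 3 ✓
  (3) 9 > 6 ✓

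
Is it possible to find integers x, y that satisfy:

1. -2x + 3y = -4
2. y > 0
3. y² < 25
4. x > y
Yes

Take x = 5, y = 2. Substituting into each constraint:
  (1) -2(5) + 3(2) = -4 ✓
  (2) 2 > 0 ✓
  (3) y² = (2)² = 4, and 4 < 25 ✓
  (4) 5 > 2 ✓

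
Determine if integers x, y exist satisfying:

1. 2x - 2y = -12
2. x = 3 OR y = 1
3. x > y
No

A contradictory subset is {2x - 2y = -12, x > y}. No integer assignment can satisfy these jointly:

  - 2x - 2y = -12: is a linear equation tying the variables together
  - x > y: bounds one variable relative to another variable

From the equation, x − y = -6, i.e. x − y = -6; but x > y requires x − y ≥ 1. Contradiction.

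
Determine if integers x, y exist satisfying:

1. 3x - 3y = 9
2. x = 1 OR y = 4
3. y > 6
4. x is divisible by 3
No

A contradictory subset is {3x - 3y = 9, x = 1 OR y = 4, y > 6}. No integer assignment can satisfy these jointly:

  - 3x - 3y = 9: is a linear equation tying the variables together
  - x = 1 OR y = 4: forces a choice: either x = 1 or y = 4
  - y > 6: bounds one variable relative to a constant

Split on the disjunction (x = 1 OR y = 4):
  • If x = 1: the equation forces y = -2, which contradicts the bound y ≥ 7.
  • If y = 4: this contradicts the bound y ≥ 7.
Both branches are infeasible, so the system has no integer solution.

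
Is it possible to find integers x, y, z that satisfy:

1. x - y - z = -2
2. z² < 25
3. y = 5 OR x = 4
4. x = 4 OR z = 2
Yes

Take x = 4, y = 6, z = 0. Substituting into each constraint:
  (1) 4 + (-6) + 0 = -2 ✓
  (2) z² = (0)² = 0, and 0 < 25 ✓
  (3) x = 4, target 4 ✓ (second branch holds)
  (4) x = 4, target 4 ✓ (first branch holds)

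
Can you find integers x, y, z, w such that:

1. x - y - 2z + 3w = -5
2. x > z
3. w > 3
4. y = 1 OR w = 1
Yes

Take x = 18, y = 1, z = 17, w = 4. Substituting into each constraint:
  (1) 18 + (-1) - 2(17) + 3(4) = -5 ✓
  (2) 18 > 17 ✓
  (3) 4 > 3 ✓
  (4) y = 1, target 1 ✓ (first branch holds)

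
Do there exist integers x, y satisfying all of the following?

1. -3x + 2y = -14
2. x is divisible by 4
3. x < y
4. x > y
No

A contradictory subset is {x < y, x > y}. No integer assignment can satisfy these jointly:

  - x < y: bounds one variable relative to another variable
  - x > y: bounds one variable relative to another variable

Direct contradiction: y > x and x > y cannot both hold.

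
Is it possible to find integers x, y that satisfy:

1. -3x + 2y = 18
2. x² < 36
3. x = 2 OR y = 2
Yes

Take x = 2, y = 12. Substituting into each constraint:
  (1) -3(2) + 2(12) = 18 ✓
  (2) x² = (2)² = 4, and 4 < 36 ✓
  (3) x = 2, target 2 ✓ (first branch holds)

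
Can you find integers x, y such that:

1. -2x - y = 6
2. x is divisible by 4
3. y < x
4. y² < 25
No

The full constraint system is jointly infeasible over the integers. Each constraint and what it forces:

  - -2x - y = 6: is a linear equation tying the variables together
  - x is divisible by 4: restricts x to multiples of 4
  - y < x: bounds one variable relative to another variable
  - y² < 25: restricts y to |y| ≤ 4

The bounds confine y to {-4, -3, -2, -1, 0, 1, 2, 3, 4}. For each value, substitute into the equation:
  • y = -4: the equation forces x = -1, but 4 does not divide -1.
  • y = -3: the equation gives -2x = 3, so x would not be an integer.
  • y = -2: the equation forces x = -2, but 4 does not divide -2.
  • y = -1: the equation gives -2x = 5, so x would not be an integer.
  • y = 0: the equation forces x = -3, but 4 does not divide -3.
  • y = 1: the equation gives -2x = 7, so x would not be an integer.
  • y = 2: the equation forces x = -4, but x > y fails since -4 ≤ 2.
  • y = 3: the equation gives -2x = 9, so x would not be an integer.
  • y = 4: the equation forces x = -5, but 4 does not divide -5.
Every case fails, so no integer solution exists.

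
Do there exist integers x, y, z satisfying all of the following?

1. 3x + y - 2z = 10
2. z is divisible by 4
Yes

Take x = 0, y = 10, z = 0. Substituting into each constraint:
  (1) 3(0) + 10 - 2(0) = 10 ✓
  (2) 0 = 4 × 0, remainder 0 ✓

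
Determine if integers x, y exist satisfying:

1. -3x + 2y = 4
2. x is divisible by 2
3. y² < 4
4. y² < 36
Yes

Take x = -2, y = -1. Substituting into each constraint:
  (1) -3(-2) + 2(-1) = 4 ✓
  (2) -2 = 2 × -1, remainder 0 ✓
  (3) y² = (-1)² = 1, and 1 < 4 ✓
  (4) y² = (-1)² = 1, and 1 < 36 ✓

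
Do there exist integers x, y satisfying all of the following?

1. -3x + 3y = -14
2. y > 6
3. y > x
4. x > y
No

Even the single constraint (-3x + 3y = -14) is infeasible over the integers.

  - -3x + 3y = -14: every term on the left is divisible by 3, so the LHS ≡ 0 (mod 3), but the RHS -14 is not — no integer solution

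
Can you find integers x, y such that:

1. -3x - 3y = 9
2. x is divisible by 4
Yes

Take x = 0, y = -3. Substituting into each constraint:
  (1) -3(0) - 3(-3) = 9 ✓
  (2) 0 = 4 × 0, remainder 0 ✓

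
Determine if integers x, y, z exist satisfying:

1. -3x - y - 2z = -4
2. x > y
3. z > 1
Yes

Take x = 0, y = -2, z = 3. Substituting into each constraint:
  (1) -3(0) + 2 - 2(3) = -4 ✓
  (2) 0 > -2 ✓
  (3) 3 > 1 ✓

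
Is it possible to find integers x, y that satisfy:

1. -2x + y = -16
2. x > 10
Yes

Take x = 11, y = 6. Substituting into each constraint:
  (1) -2(11) + 6 = -16 ✓
  (2) 11 > 10 ✓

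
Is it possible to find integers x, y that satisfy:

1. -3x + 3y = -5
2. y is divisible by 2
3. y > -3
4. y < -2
No

Even the single constraint (-3x + 3y = -5) is infeasible over the integers.

  - -3x + 3y = -5: every term on the left is divisible by 3, so the LHS ≡ 0 (mod 3), but the RHS -5 is not — no integer solution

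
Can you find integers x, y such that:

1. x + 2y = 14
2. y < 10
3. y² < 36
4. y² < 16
Yes

Take x = 14, y = 0. Substituting into each constraint:
  (1) 14 + 2(0) = 14 ✓
  (2) 0 < 10 ✓
  (3) y² = (0)² = 0, and 0 < 36 ✓
  (4) y² = (0)² = 0, and 0 < 16 ✓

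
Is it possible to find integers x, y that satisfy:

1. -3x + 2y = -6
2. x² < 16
Yes

Take x = 0, y = -3. Substituting into each constraint:
  (1) -3(0) + 2(-3) = -6 ✓
  (2) x² = (0)² = 0, and 0 < 16 ✓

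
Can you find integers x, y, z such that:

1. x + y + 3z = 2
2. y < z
Yes

Take x = -1, y = 0, z = 1. Substituting into each constraint:
  (1) (-1) + 0 + 3(1) = 2 ✓
  (2) 0 < 1 ✓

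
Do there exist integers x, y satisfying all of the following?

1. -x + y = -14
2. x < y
No

The full constraint system is jointly infeasible over the integers. Each constraint and what it forces:

  - -x + y = -14: is a linear equation tying the variables together
  - x < y: bounds one variable relative to another variable

From the equation, x − y = 14, i.e. y − x = -14; but y > x requires y − x ≥ 1. Contradiction.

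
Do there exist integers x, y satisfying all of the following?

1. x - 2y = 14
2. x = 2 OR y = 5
Yes

Take x = 24, y = 5. Substituting into each constraint:
  (1) 24 - 2(5) = 14 ✓
  (2) y = 5, target 5 ✓ (second branch holds)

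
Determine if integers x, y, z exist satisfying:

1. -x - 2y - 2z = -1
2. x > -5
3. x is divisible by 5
Yes

Take x = 5, y = -3, z = 1. Substituting into each constraint:
  (1) (-5) - 2(-3) - 2(1) = -1 ✓
  (2) 5 > -5 ✓
  (3) 5 = 5 × 1, remainder 0 ✓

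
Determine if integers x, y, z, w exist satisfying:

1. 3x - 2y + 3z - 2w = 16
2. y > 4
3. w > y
Yes

Take x = 0, y = 6, z = 14, w = 7. Substituting into each constraint:
  (1) 3(0) - 2(6) + 3(14) - 2(7) = 16 ✓
  (2) 6 > 4 ✓
  (3) 7 > 6 ✓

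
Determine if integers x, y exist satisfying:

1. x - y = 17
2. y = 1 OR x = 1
Yes

Take x = 18, y = 1. Substituting into each constraint:
  (1) 18 + (-1) = 17 ✓
  (2) y = 1, target 1 ✓ (first branch holds)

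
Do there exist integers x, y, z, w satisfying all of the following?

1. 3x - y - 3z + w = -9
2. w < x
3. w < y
Yes

Take x = 1, y = 3, z = 3, w = 0. Substituting into each constraint:
  (1) 3(1) + (-3) - 3(3) + 0 = -9 ✓
  (2) 0 < 1 ✓
  (3) 0 < 3 ✓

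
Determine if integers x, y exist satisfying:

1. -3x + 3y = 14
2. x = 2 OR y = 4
No

Even the single constraint (-3x + 3y = 14) is infeasible over the integers.

  - -3x + 3y = 14: every term on the left is divisible by 3, so the LHS ≡ 0 (mod 3), but the RHS 14 is not — no integer solution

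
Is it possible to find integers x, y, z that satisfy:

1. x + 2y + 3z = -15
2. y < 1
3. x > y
Yes

Take x = 3, y = 0, z = -6. Substituting into each constraint:
  (1) 3 + 2(0) + 3(-6) = -15 ✓
  (2) 0 < 1 ✓
  (3) 3 > 0 ✓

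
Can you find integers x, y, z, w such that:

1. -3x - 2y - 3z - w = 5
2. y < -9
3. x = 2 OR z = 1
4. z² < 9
Yes

Take x = 2, y = -10, z = 0, w = 9. Substituting into each constraint:
  (1) -3(2) - 2(-10) - 3(0) + (-9) = 5 ✓
  (2) -10 < -9 ✓
  (3) x = 2, target 2 ✓ (first branch holds)
  (4) z² = (0)² = 0, and 0 < 9 ✓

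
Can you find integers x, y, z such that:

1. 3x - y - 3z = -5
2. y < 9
Yes

Take x = 0, y = 5, z = 0. Substituting into each constraint:
  (1) 3(0) + (-5) - 3(0) = -5 ✓
  (2) 5 < 9 ✓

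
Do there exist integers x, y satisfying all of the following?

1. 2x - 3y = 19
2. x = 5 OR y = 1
Yes

Take x = 11, y = 1. Substituting into each constraint:
  (1) 2(11) - 3(1) = 19 ✓
  (2) y = 1, target 1 ✓ (second branch holds)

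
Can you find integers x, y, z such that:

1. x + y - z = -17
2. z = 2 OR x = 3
Yes

Take x = -15, y = 0, z = 2. Substituting into each constraint:
  (1) (-15) + 0 + (-2) = -17 ✓
  (2) z = 2, target 2 ✓ (first branch holds)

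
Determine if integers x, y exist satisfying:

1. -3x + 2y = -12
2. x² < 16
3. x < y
No

The full constraint system is jointly infeasible over the integers. Each constraint and what it forces:

  - -3x + 2y = -12: is a linear equation tying the variables together
  - x² < 16: restricts x to |x| ≤ 3
  - x < y: bounds one variable relative to another variable

The bounds confine x to {-3, -2, -1, 0, 1, 2, 3}. For each value, substitute into the equation:
  • x = -3: the equation gives 2y = -21, so y would not be an integer.
  • x = -2: the equation forces y = -9, but y > x fails since -9 ≤ -2.
  • x = -1: the equation gives 2y = -15, so y would not be an integer.
  • x = 0: the equation forces y = -6, but y > x fails since -6 ≤ 0.
  • x = 1: the equation gives 2y = -9, so y would not be an integer.
  • x = 2: the equation forces y = -3, but y > x fails since -3 ≤ 2.
  • x = 3: the equation gives 2y = -3, so y would not be an integer.
Every case fails, so no integer solution exists.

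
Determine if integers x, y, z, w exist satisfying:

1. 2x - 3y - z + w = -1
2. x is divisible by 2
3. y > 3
Yes

Take x = 0, y = 4, z = -11, w = 0. Substituting into each constraint:
  (1) 2(0) - 3(4) + 11 + 0 = -1 ✓
  (2) 0 = 2 × 0, remainder 0 ✓
  (3) 4 > 3 ✓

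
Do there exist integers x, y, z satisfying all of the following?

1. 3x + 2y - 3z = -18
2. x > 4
Yes

Take x = 5, y = 0, z = 11. Substituting into each constraint:
  (1) 3(5) + 2(0) - 3(11) = -18 ✓
  (2) 5 > 4 ✓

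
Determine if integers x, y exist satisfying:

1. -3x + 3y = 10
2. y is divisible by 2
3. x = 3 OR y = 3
No

Even the single constraint (-3x + 3y = 10) is infeasible over the integers.

  - -3x + 3y = 10: every term on the left is divisible by 3, so the LHS ≡ 0 (mod 3), but the RHS 10 is not — no integer solution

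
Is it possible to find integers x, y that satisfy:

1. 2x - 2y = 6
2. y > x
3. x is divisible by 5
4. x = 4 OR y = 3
No

A contradictory subset is {2x - 2y = 6, y > x}. No integer assignment can satisfy these jointly:

  - 2x - 2y = 6: is a linear equation tying the variables together
  - y > x: bounds one variable relative to another variable

From the equation, x − y = 3, i.e. y − x = -3; but y > x requires y − x ≥ 1. Contradiction.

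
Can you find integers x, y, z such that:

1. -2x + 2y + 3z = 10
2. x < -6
Yes

Take x = -7, y = 1, z = -2. Substituting into each constraint:
  (1) -2(-7) + 2(1) + 3(-2) = 10 ✓
  (2) -7 < -6 ✓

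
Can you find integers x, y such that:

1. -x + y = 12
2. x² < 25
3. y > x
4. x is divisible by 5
Yes

Take x = 0, y = 12. Substituting into each constraint:
  (1) 0 + 12 = 12 ✓
  (2) x² = (0)² = 0, and 0 < 25 ✓
  (3) 12 > 0 ✓
  (4) 0 = 5 × 0, remainder 0 ✓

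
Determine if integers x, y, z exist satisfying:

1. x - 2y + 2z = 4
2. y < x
Yes

Take x = 2, y = 1, z = 2. Substituting into each constraint:
  (1) 2 - 2(1) + 2(2) = 4 ✓
  (2) 1 < 2 ✓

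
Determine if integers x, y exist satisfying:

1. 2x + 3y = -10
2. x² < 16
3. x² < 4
Yes

Take x = 1, y = -4. Substituting into each constraint:
  (1) 2(1) + 3(-4) = -10 ✓
  (2) x² = (1)² = 1, and 1 < 16 ✓
  (3) x² = (1)² = 1, and 1 < 4 ✓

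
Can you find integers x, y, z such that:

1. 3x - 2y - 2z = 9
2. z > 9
Yes

Take x = 11, y = 2, z = 10. Substituting into each constraint:
  (1) 3(11) - 2(2) - 2(10) = 9 ✓
  (2) 10 > 9 ✓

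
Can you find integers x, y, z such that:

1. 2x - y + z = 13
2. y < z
Yes

Take x = 6, y = -1, z = 0. Substituting into each constraint:
  (1) 2(6) + 1 + 0 = 13 ✓
  (2) -1 < 0 ✓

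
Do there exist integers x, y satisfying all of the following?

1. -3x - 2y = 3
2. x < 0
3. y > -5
Yes

Take x = -1, y = 0. Substituting into each constraint:
  (1) -3(-1) - 2(0) = 3 ✓
  (2) -1 < 0 ✓
  (3) 0 > -5 ✓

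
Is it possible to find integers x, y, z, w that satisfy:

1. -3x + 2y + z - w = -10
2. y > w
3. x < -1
Yes

Take x = -2, y = 1, z = -18, w = 0. Substituting into each constraint:
  (1) -3(-2) + 2(1) + (-18) + 0 = -10 ✓
  (2) 1 > 0 ✓
  (3) -2 < -1 ✓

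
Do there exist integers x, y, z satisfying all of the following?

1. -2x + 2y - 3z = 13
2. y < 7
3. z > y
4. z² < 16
Yes

Take x = -8, y = 0, z = 1. Substituting into each constraint:
  (1) -2(-8) + 2(0) - 3(1) = 13 ✓
  (2) 0 < 7 ✓
  (3) 1 > 0 ✓
  (4) z² = (1)² = 1, and 1 < 16 ✓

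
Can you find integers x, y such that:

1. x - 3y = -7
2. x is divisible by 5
Yes

Take x = 5, y = 4. Substituting into each constraint:
  (1) 5 - 3(4) = -7 ✓
  (2) 5 = 5 × 1, remainder 0 ✓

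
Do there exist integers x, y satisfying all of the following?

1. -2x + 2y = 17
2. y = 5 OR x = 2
No

Even the single constraint (-2x + 2y = 17) is infeasible over the integers.

  - -2x + 2y = 17: every term on the left is divisible by 2, so the LHS ≡ 0 (mod 2), but the RHS 17 is not — no integer solution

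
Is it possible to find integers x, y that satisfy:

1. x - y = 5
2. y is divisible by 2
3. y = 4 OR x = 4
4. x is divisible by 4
No

The full constraint system is jointly infeasible over the integers. Each constraint and what it forces:

  - x - y = 5: is a linear equation tying the variables together
  - y is divisible by 2: restricts y to multiples of 2
  - y = 4 OR x = 4: forces a choice: either y = 4 or x = 4
  - x is divisible by 4: restricts x to multiples of 4

Modular obstruction: writing x = 4x' and writing y = 2y', every remaining term of the linear equation is divisible by 2, so the left side is ≡ 0 (mod 2); but the right side 5 ≡ 1 (mod 2). No integers can satisfy it.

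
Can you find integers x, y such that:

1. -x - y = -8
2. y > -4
Yes

Take x = 0, y = 8. Substituting into each constraint:
  (1) 0 + (-8) = -8 ✓
  (2) 8 > -4 ✓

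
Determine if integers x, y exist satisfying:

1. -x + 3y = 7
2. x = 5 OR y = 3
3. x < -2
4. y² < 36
No

A contradictory subset is {-x + 3y = 7, x = 5 OR y = 3, x < -2}. No integer assignment can satisfy these jointly:

  - -x + 3y = 7: is a linear equation tying the variables together
  - x = 5 OR y = 3: forces a choice: either x = 5 or y = 3
  - x < -2: bounds one variable relative to a constant

Split on the disjunction (x = 5 OR y = 3):
  • If x = 5: this contradicts the bound x ≤ -3.
  • If y = 3: the equation forces x = 2, which contradicts the bound x ≤ -3.
Both branches are infeasible, so the system has no integer solution.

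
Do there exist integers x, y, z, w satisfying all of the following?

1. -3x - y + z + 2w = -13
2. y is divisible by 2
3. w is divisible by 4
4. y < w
Yes

Take x = 7, y = 0, z = 0, w = 4. Substituting into each constraint:
  (1) -3(7) + 0 + 0 + 2(4) = -13 ✓
  (2) 0 = 2 × 0, remainder 0 ✓
  (3) 4 = 4 × 1, remainder 0 ✓
  (4) 0 < 4 ✓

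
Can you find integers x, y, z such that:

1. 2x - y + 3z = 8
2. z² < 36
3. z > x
Yes

Take x = -1, y = -10, z = 0. Substituting into each constraint:
  (1) 2(-1) + 10 + 3(0) = 8 ✓
  (2) z² = (0)² = 0, and 0 < 36 ✓
  (3) 0 > -1 ✓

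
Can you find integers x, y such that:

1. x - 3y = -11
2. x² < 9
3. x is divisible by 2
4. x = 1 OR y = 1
No

The full constraint system is jointly infeasible over the integers. Each constraint and what it forces:

  - x - 3y = -11: is a linear equation tying the variables together
  - x² < 9: restricts x to |x| ≤ 2
  - x is divisible by 2: restricts x to multiples of 2
  - x = 1 OR y = 1: forces a choice: either x = 1 or y = 1

Split on the disjunction (x = 1 OR y = 1):
  • If x = 1: this contradicts the divisibility constraint — 1 is not a multiple of 2.
  • If y = 1: the equation forces x = -8, but x² < 9 requires |x| ≤ 2.
Both branches are infeasible, so the system has no integer solution.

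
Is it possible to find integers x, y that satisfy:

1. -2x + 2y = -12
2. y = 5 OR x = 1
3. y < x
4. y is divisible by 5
Yes

Take x = 1, y = -5. Substituting into each constraint:
  (1) -2(1) + 2(-5) = -12 ✓
  (2) x = 1, target 1 ✓ (second branch holds)
  (3) -5 < 1 ✓
  (4) -5 = 5 × -1, remainder 0 ✓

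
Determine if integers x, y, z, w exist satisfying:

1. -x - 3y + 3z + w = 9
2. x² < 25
Yes

Take x = 0, y = 0, z = 3, w = 0. Substituting into each constraint:
  (1) 0 - 3(0) + 3(3) + 0 = 9 ✓
  (2) x² = (0)² = 0, and 0 < 25 ✓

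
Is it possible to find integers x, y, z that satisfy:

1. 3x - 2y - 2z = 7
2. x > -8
Yes

Take x = 1, y = -2, z = 0. Substituting into each constraint:
  (1) 3(1) - 2(-2) - 2(0) = 7 ✓
  (2) 1 > -8 ✓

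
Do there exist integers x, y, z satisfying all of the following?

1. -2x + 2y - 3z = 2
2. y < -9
Yes

Take x = -11, y = -10, z = 0. Substituting into each constraint:
  (1) -2(-11) + 2(-10) - 3(0) = 2 ✓
  (2) -10 < -9 ✓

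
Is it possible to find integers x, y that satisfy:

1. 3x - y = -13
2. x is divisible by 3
Yes

Take x = 0, y = 13. Substituting into each constraint:
  (1) 3(0) + (-13) = -13 ✓
  (2) 0 = 3 × 0, remainder 0 ✓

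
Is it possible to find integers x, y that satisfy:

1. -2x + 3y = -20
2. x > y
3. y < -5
Yes

Take x = 1, y = -6. Substituting into each constraint:
  (1) -2(1) + 3(-6) = -20 ✓
  (2) 1 > -6 ✓
  (3) -6 < -5 ✓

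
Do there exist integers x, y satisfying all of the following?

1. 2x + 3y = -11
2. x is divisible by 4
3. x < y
Yes

Take x = -4, y = -1. Substituting into each constraint:
  (1) 2(-4) + 3(-1) = -11 ✓
  (2) -4 = 4 × -1, remainder 0 ✓
  (3) -4 < -1 ✓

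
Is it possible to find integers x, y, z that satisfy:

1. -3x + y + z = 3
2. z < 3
Yes

Take x = 0, y = 3, z = 0. Substituting into each constraint:
  (1) -3(0) + 3 + 0 = 3 ✓
  (2) 0 < 3 ✓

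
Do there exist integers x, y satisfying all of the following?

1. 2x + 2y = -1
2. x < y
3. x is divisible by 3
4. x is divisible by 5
No

Even the single constraint (2x + 2y = -1) is infeasible over the integers.

  - 2x + 2y = -1: every term on the left is divisible by 2, so the LHS ≡ 0 (mod 2), but the RHS -1 is not — no integer solution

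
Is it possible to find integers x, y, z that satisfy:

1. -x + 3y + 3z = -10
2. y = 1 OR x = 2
Yes

Take x = 4, y = 1, z = -3. Substituting into each constraint:
  (1) (-4) + 3(1) + 3(-3) = -10 ✓
  (2) y = 1, target 1 ✓ (first branch holds)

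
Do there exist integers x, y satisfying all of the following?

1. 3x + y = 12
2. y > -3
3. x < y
Yes

Take x = 0, y = 12. Substituting into each constraint:
  (1) 3(0) + 12 = 12 ✓
  (2) 12 > -3 ✓
  (3) 0 < 12 ✓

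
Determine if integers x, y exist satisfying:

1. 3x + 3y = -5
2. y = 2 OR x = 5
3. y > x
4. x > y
No

Even the single constraint (3x + 3y = -5) is infeasible over the integers.

  - 3x + 3y = -5: every term on the left is divisible by 3, so the LHS ≡ 0 (mod 3), but the RHS -5 is not — no integer solution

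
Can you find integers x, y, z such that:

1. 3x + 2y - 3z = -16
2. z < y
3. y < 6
Yes

Take x = -6, y = 1, z = 0. Substituting into each constraint:
  (1) 3(-6) + 2(1) - 3(0) = -16 ✓
  (2) 0 < 1 ✓
  (3) 1 < 6 ✓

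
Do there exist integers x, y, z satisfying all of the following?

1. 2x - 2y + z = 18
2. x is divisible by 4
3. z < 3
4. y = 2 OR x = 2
Yes

Take x = 12, y = 2, z = -2. Substituting into each constraint:
  (1) 2(12) - 2(2) + (-2) = 18 ✓
  (2) 12 = 4 × 3, remainder 0 ✓
  (3) -2 < 3 ✓
  (4) y = 2, target 2 ✓ (first branch holds)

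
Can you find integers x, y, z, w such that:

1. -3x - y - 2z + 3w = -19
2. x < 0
Yes

Take x = -1, y = 0, z = 11, w = 0. Substituting into each constraint:
  (1) -3(-1) + 0 - 2(11) + 3(0) = -19 ✓
  (2) -1 < 0 ✓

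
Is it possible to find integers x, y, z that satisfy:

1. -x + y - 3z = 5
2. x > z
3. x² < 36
Yes

Take x = 1, y = 6, z = 0. Substituting into each constraint:
  (1) (-1) + 6 - 3(0) = 5 ✓
  (2) 1 > 0 ✓
  (3) x² = (1)² = 1, and 1 < 36 ✓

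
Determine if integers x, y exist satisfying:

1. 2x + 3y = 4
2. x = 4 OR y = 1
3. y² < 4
No

A contradictory subset is {2x + 3y = 4, x = 4 OR y = 1}. No integer assignment can satisfy these jointly:

  - 2x + 3y = 4: is a linear equation tying the variables together
  - x = 4 OR y = 1: forces a choice: either x = 4 or y = 1

Split on the disjunction (x = 4 OR y = 1):
  • If x = 4: with x = 4, every remaining term of the linear equation is divisible by 3, so the left side is ≡ 0 (mod 3); but the right side -4 ≡ 2 (mod 3). No integers can satisfy it.
  • If y = 1: with y = 1, every remaining term of the linear equation is divisible by 2, so the left side is ≡ 0 (mod 2); but the right side 1 ≡ 1 (mod 2). No integers can satisfy it.
Both branches are infeasible, so the system has no integer solution.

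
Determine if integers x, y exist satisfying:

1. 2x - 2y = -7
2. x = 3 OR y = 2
No

Even the single constraint (2x - 2y = -7) is infeasible over the integers.

  - 2x - 2y = -7: every term on the left is divisible by 2, so the LHS ≡ 0 (mod 2), but the RHS -7 is not — no integer solution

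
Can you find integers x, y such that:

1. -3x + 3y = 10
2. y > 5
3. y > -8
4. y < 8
No

Even the single constraint (-3x + 3y = 10) is infeasible over the integers.

  - -3x + 3y = 10: every term on the left is divisible by 3, so the LHS ≡ 0 (mod 3), but the RHS 10 is not — no integer solution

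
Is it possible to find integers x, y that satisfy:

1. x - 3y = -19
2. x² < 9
Yes

Take x = -1, y = 6. Substituting into each constraint:
  (1) (-1) - 3(6) = -19 ✓
  (2) x² = (-1)² = 1, and 1 < 9 ✓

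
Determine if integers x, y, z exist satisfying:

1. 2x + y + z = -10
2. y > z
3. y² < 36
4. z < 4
Yes

Take x = -4, y = 0, z = -2. Substituting into each constraint:
  (1) 2(-4) + 0 + (-2) = -10 ✓
  (2) 0 > -2 ✓
  (3) y² = (0)² = 0, and 0 < 36 ✓
  (4) -2 < 4 ✓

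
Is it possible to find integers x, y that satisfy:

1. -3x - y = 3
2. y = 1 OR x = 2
Yes

Take x = 2, y = -9. Substituting into each constraint:
  (1) -3(2) + 9 = 3 ✓
  (2) x = 2, target 2 ✓ (second branch holds)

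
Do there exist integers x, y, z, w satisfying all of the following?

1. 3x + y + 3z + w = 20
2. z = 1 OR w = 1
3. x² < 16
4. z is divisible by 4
Yes

Take x = 0, y = 19, z = 0, w = 1. Substituting into each constraint:
  (1) 3(0) + 19 + 3(0) + 1 = 20 ✓
  (2) w = 1, target 1 ✓ (second branch holds)
  (3) x² = (0)² = 0, and 0 < 16 ✓
  (4) 0 = 4 × 0, remainder 0 ✓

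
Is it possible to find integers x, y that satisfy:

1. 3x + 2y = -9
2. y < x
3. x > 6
Yes

Take x = 7, y = -15. Substituting into each constraint:
  (1) 3(7) + 2(-15) = -9 ✓
  (2) -15 < 7 ✓
  (3) 7 > 6 ✓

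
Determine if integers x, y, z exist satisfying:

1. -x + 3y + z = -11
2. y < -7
Yes

Take x = 0, y = -8, z = 13. Substituting into each constraint:
  (1) 0 + 3(-8) + 13 = -11 ✓
  (2) -8 < -7 ✓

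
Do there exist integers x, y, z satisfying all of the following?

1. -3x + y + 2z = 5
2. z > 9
Yes

Take x = 0, y = -15, z = 10. Substituting into each constraint:
  (1) -3(0) + (-15) + 2(10) = 5 ✓
  (2) 10 > 9 ✓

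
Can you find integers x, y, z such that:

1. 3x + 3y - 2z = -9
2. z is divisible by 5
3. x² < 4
Yes

Take x = 0, y = -3, z = 0. Substituting into each constraint:
  (1) 3(0) + 3(-3) - 2(0) = -9 ✓
  (2) 0 = 5 × 0, remainder 0 ✓
  (3) x² = (0)² = 0, and 0 < 4 ✓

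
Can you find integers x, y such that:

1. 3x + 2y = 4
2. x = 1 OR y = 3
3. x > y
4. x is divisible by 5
No

A contradictory subset is {3x + 2y = 4, x = 1 OR y = 3, x > y}. No integer assignment can satisfy these jointly:

  - 3x + 2y = 4: is a linear equation tying the variables together
  - x = 1 OR y = 3: forces a choice: either x = 1 or y = 3
  - x > y: bounds one variable relative to another variable

Split on the disjunction (x = 1 OR y = 3):
  • If x = 1: with x = 1, every remaining term of the linear equation is divisible by 2, so the left side is ≡ 0 (mod 2); but the right side 1 ≡ 1 (mod 2). No integers can satisfy it.
  • If y = 3: with y = 3, every remaining term of the linear equation is divisible by 3, so the left side is ≡ 0 (mod 3); but the right side -2 ≡ 1 (mod 3). No integers can satisfy it.
Both branches are infeasible, so the system has no integer solution.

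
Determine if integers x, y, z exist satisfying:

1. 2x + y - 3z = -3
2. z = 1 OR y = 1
Yes

Take x = -2, y = 1, z = 0. Substituting into each constraint:
  (1) 2(-2) + 1 - 3(0) = -3 ✓
  (2) y = 1, target 1 ✓ (second branch holds)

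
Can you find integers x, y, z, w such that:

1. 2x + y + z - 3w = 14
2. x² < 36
Yes

Take x = 0, y = 2, z = 0, w = -4. Substituting into each constraint:
  (1) 2(0) + 2 + 0 - 3(-4) = 14 ✓
  (2) x² = (0)² = 0, and 0 < 36 ✓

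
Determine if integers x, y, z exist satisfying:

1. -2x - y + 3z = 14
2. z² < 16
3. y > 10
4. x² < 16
No

The full constraint system is jointly infeasible over the integers. Each constraint and what it forces:

  - -2x - y + 3z = 14: is a linear equation tying the variables together
  - z² < 16: restricts z to |z| ≤ 3
  - y > 10: bounds one variable relative to a constant
  - x² < 16: restricts x to |x| ≤ 3

Range argument: with x ∈ [-3, 3], y ∈ [11, ∞], z ∈ [-3, 3], the left side of the equation is at most 4, but the right side is 14 > 4. No integer solution exists.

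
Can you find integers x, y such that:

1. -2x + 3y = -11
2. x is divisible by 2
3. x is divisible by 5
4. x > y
Yes

Take x = 10, y = 3. Substituting into each constraint:
  (1) -2(10) + 3(3) = -11 ✓
  (2) 10 = 2 × 5, remainder 0 ✓
  (3) 10 = 5 × 2, remainder 0 ✓
  (4) 10 > 3 ✓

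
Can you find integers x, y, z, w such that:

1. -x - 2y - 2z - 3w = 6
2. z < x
Yes

Take x = 0, y = -2, z = -1, w = 0. Substituting into each constraint:
  (1) 0 - 2(-2) - 2(-1) - 3(0) = 6 ✓
  (2) -1 < 0 ✓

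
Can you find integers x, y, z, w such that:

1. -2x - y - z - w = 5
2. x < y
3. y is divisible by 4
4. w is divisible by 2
Yes

Take x = -1, y = 0, z = -3, w = 0. Substituting into each constraint:
  (1) -2(-1) + 0 + 3 + 0 = 5 ✓
  (2) -1 < 0 ✓
  (3) 0 = 4 × 0, remainder 0 ✓
  (4) 0 = 2 × 0, remainder 0 ✓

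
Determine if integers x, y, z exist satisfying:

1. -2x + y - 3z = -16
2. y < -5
Yes

Take x = 5, y = -6, z = 0. Substituting into each constraint:
  (1) -2(5) + (-6) - 3(0) = -16 ✓
  (2) -6 < -5 ✓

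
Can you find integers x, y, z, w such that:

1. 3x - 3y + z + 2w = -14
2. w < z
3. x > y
Yes

Take x = 0, y = -1, z = 1, w = -9. Substituting into each constraint:
  (1) 3(0) - 3(-1) + 1 + 2(-9) = -14 ✓
  (2) -9 < 1 ✓
  (3) 0 > -1 ✓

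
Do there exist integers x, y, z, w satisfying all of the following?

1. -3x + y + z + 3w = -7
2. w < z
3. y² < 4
Yes

Take x = 0, y = 0, z = -1, w = -2. Substituting into each constraint:
  (1) -3(0) + 0 + (-1) + 3(-2) = -7 ✓
  (2) -2 < -1 ✓
  (3) y² = (0)² = 0, and 0 < 4 ✓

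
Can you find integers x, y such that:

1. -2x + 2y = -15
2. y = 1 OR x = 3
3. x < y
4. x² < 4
No

Even the single constraint (-2x + 2y = -15) is infeasible over the integers.

  - -2x + 2y = -15: every term on the left is divisible by 2, so the LHS ≡ 0 (mod 2), but the RHS -15 is not — no integer solution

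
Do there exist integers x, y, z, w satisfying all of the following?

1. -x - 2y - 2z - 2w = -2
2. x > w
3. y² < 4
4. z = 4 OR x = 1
Yes

Take x = 0, y = -1, z = 4, w = -2. Substituting into each constraint:
  (1) 0 - 2(-1) - 2(4) - 2(-2) = -2 ✓
  (2) 0 > -2 ✓
  (3) y² = (-1)² = 1, and 1 < 4 ✓
  (4) z = 4, target 4 ✓ (first branch holds)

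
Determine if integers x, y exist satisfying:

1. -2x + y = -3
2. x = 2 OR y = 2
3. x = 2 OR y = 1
Yes

Take x = 2, y = 1. Substituting into each constraint:
  (1) -2(2) + 1 = -3 ✓
  (2) x = 2, target 2 ✓ (first branch holds)
  (3) x = 2, target 2 ✓ (first branch holds)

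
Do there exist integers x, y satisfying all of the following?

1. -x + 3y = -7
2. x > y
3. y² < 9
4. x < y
No

A contradictory subset is {x > y, x < y}. No integer assignment can satisfy these jointly:

  - x > y: bounds one variable relative to another variable
  - x < y: bounds one variable relative to another variable

Direct contradiction: x > y and y > x cannot both hold.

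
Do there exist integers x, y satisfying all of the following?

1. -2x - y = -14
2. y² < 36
Yes

Take x = 7, y = 0. Substituting into each constraint:
  (1) -2(7) + 0 = -14 ✓
  (2) y² = (0)² = 0, and 0 < 36 ✓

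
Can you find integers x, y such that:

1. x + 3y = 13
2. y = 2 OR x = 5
Yes

Take x = 7, y = 2. Substituting into each constraint:
  (1) 7 + 3(2) = 13 ✓
  (2) y = 2, target 2 ✓ (first branch holds)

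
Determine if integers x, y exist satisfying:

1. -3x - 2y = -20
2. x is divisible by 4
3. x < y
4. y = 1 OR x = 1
No

A contradictory subset is {-3x - 2y = -20, x < y, y = 1 OR x = 1}. No integer assignment can satisfy these jointly:

  - -3x - 2y = -20: is a linear equation tying the variables together
  - x < y: bounds one variable relative to another variable
  - y = 1 OR x = 1: forces a choice: either y = 1 or x = 1

Split on the disjunction (y = 1 OR x = 1):
  • If y = 1: the equation forces x = 6, giving (y, x) = (1, 6), which violates y > x.
  • If x = 1: with x = 1, every remaining term of the linear equation is divisible by 2, so the left side is ≡ 0 (mod 2); but the right side -17 ≡ 1 (mod 2). No integers can satisfy it.
Both branches are infeasible, so the system has no integer solution.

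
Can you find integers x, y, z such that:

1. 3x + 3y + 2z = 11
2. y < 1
Yes

Take x = 3, y = 0, z = 1. Substituting into each constraint:
  (1) 3(3) + 3(0) + 2(1) = 11 ✓
  (2) 0 < 1 ✓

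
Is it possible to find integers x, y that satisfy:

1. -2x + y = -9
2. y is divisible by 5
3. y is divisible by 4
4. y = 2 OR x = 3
No

A contradictory subset is {-2x + y = -9, y is divisible by 4, y = 2 OR x = 3}. No integer assignment can satisfy these jointly:

  - -2x + y = -9: is a linear equation tying the variables together
  - y is divisible by 4: restricts y to multiples of 4
  - y = 2 OR x = 3: forces a choice: either y = 2 or x = 3

Modular obstruction: writing y = 4y', every remaining term of the linear equation is divisible by 2, so the left side is ≡ 0 (mod 2); but the right side -9 ≡ 1 (mod 2). No integers can satisfy it.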